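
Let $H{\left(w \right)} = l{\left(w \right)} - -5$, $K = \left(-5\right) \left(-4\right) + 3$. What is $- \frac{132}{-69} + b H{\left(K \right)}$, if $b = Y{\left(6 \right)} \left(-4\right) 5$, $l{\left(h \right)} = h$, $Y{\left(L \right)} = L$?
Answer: $- \frac{77236}{23} \approx -3358.1$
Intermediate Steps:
$K = 23$ ($K = 20 + 3 = 23$)
$H{\left(w \right)} = 5 + w$ ($H{\left(w \right)} = w - -5 = w + 5 = 5 + w$)
$b = -120$ ($b = 6 \left(-4\right) 5 = \left(-24\right) 5 = -120$)
$- \frac{132}{-69} + b H{\left(K \right)} = - \frac{132}{-69} - 120 \left(5 + 23\right) = \left(-132\right) \left(- \frac{1}{69}\right) - 3360 = \frac{44}{23} - 3360 = - \frac{77236}{23}$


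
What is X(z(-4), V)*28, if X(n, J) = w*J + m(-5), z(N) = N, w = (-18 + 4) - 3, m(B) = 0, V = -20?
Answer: 9520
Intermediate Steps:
w = -17 (w = -14 - 3 = -17)
X(n, J) = -17*J (X(n, J) = -17*J + 0 = -17*J)
X(z(-4), V)*28 = -17*(-20)*28 = 340*28 = 9520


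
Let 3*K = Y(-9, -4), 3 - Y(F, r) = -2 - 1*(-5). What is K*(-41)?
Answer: 0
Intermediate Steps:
Y(F, r) = 0 (Y(F, r) = 3 - (-2 - 1*(-5)) = 3 - (-2 + 5) = 3 - 1*3 = 3 - 3 = 0)
K = 0 (K = (1/3)*0 = 0)
K*(-41) = 0*(-41) = 0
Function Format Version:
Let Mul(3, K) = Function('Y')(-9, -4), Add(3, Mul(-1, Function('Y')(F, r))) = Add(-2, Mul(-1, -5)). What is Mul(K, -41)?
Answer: 0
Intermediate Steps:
Function('Y')(F, r) = 0 (Function('Y')(F, r) = Add(3, Mul(-1, Add(-2, Mul(-1, -5)))) = Add(3, Mul(-1, Add(-2, 5))) = Add(3, Mul(-1, 3)) = Add(3, -3) = 0)
K = 0 (K = Mul(Rational(1, 3), 0) = 0)
Mul(K, -41) = Mul(0, -41) = 0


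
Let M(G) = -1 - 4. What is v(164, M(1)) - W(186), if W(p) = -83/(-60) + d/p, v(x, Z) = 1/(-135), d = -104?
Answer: -13921/16740 ≈ -0.83160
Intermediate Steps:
M(G) = -5
v(x, Z) = -1/135
W(p) = 83/60 - 104/p (W(p) = -83/(-60) - 104/p = -83*(-1/60) - 104/p = 83/60 - 104/p)
v(164, M(1)) - W(186) = -1/135 - (83/60 - 104/186) = -1/135 - (83/60 - 104*1/186) = -1/135 - (83/60 - 52/93) = -1/135 - 1*511/620 = -1/135 - 511/620 = -13921/16740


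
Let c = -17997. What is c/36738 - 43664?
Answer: -534715343/12246 ≈ -43665.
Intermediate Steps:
c/36738 - 43664 = -17997/36738 - 43664 = -17997*1/36738 - 43664 = -5999/12246 - 43664 = -534715343/12246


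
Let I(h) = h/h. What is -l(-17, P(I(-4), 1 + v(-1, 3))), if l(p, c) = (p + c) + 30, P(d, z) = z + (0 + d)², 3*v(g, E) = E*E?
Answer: -18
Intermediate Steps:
I(h) = 1
v(g, E) = E²/3 (v(g, E) = (E*E)/3 = E²/3)
P(d, z) = z + d²
l(p, c) = 30 + c + p (l(p, c) = (c + p) + 30 = 30 + c + p)
-l(-17, P(I(-4), 1 + v(-1, 3))) = -(30 + ((1 + (⅓)*3²) + 1²) - 17) = -(30 + ((1 + (⅓)*9) + 1) - 17) = -(30 + ((1 + 3) + 1) - 17) = -(30 + (4 + 1) - 17) = -(30 + 5 - 17) = -1*18 = -18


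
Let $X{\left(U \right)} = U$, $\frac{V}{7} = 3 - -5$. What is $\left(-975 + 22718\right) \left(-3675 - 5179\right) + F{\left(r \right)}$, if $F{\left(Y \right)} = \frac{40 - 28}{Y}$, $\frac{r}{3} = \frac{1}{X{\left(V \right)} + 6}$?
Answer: $-192512274$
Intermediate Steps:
$V = 56$ ($V = 7 \left(3 - -5\right) = 7 \left(3 + 5\right) = 7 \cdot 8 = 56$)
$r = \frac{3}{62}$ ($r = \frac{3}{56 + 6} = \frac{3}{62} \approx 0.048387$)
$F{\left(Y \right)} = \frac{12}{Y}$ ($F{\left(Y \right)} = \frac{40 - 28}{Y} = \frac{12}{Y}$)
$\left(-975 + 22718\right) \left(-3675 - 5179\right) + F{\left(r \right)} = \left(-975 + 22718\right) \left(-3675 - 5179\right) + \frac{12}{\frac{3}{62}} = 21743 \left(-8854\right) + 12 \cdot \frac{62}{3} = -192512522 + 248 = -192512274$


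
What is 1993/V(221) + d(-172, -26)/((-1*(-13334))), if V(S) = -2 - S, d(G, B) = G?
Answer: -13306509/1486741 ≈ -8.9501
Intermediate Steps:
1993/V(221) + d(-172, -26)/((-1*(-13334))) = 1993/(-2 - 1*221) - 172/((-1*(-13334))) = 1993/(-2 - 221) - 172/13334 = 1993/(-223) - 172*1/13334 = 1993*(-1/223) - 86/6667 = -1993/223 - 86/6667 = -13306509/1486741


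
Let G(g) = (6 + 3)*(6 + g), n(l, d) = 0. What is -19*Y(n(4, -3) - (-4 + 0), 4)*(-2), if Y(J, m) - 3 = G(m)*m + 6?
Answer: 14022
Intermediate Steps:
G(g) = 54 + 9*g (G(g) = 9*(6 + g) = 54 + 9*g)
Y(J, m) = 9 + m*(54 + 9*m) (Y(J, m) = 3 + ((54 + 9*m)*m + 6) = 3 + (m*(54 + 9*m) + 6) = 3 + (6 + m*(54 + 9*m)) = 9 + m*(54 + 9*m))
-19*Y(n(4, -3) - (-4 + 0), 4)*(-2) = -19*(9 + 9*4*(6 + 4))*(-2) = -19*(9 + 9*4*10)*(-2) = -19*(9 + 360)*(-2) = -19*369*(-2) = -7011*(-2) = 14022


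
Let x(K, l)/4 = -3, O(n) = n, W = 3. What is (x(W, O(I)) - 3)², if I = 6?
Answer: 225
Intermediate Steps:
x(K, l) = -12 (x(K, l) = 4*(-3) = -12)
(x(W, O(I)) - 3)² = (-12 - 3)² = (-15)² = 225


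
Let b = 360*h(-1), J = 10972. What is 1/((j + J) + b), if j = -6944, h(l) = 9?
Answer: 1/7268 ≈ 0.00013759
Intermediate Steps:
b = 3240 (b = 360*9 = 3240)
1/((j + J) + b) = 1/((-6944 + 10972) + 3240) = 1/(4028 + 3240) = 1/7268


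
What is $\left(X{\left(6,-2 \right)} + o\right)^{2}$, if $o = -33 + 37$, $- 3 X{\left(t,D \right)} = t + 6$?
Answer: $0$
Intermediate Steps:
$X{\left(t,D \right)} = -2 - \frac{t}{3}$ ($X{\left(t,D \right)} = - \frac{t + 6}{3} = - \frac{6 + t}{3} = -2 - \frac{t}{3}$)
$o = 4$
$\left(X{\left(6,-2 \right)} + o\right)^{2} = \left(\left(-2 - 2\right) + 4\right)^{2} = \left(-4 + 4\right)^{2} = 0^{2} = 0$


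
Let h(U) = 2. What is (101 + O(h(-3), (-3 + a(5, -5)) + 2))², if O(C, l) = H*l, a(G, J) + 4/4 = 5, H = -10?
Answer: 5041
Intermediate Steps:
a(G, J) = 4 (a(G, J) = -1 + 5 = 4)
O(C, l) = -10*l
(101 + O(h(-3), (-3 + a(5, -5)) + 2))² = (101 - 10*((-3 + 4) + 2))² = (101 - 10*(1 + 2))² = (101 - 10*3)² = (101 - 30)² = 71² = 5041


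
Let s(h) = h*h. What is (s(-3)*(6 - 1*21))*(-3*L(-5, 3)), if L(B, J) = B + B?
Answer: -4050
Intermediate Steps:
s(h) = h**2
L(B, J) = 2*B
(s(-3)*(6 - 1*21))*(-3*L(-5, 3)) = ((-3)**2*(6 - 1*21))*(-6*(-5)) = (9*(6 - 21))*(-3*(-10)) = (9*(-15))*30 = -135*30 = -4050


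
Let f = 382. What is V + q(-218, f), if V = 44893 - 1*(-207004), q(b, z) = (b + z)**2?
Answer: 278793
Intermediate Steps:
V = 251897 (V = 44893 + 207004 = 251897)
V + q(-218, f) = 251897 + (-218 + 382)**2 = 251897 + 164**2 = 251897 + 26896 = 278793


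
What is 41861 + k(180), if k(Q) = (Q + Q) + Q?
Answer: 42401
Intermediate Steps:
k(Q) = 3*Q (k(Q) = 2*Q + Q = 3*Q)
41861 + k(180) = 41861 + 3*180 = 41861 + 540 = 42401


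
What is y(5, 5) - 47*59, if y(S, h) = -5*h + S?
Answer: -2793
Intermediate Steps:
y(S, h) = S - 5*h
y(5, 5) - 47*59 = (5 - 5*5) - 47*59 = (5 - 25) - 2773 = -20 - 2773 = -2793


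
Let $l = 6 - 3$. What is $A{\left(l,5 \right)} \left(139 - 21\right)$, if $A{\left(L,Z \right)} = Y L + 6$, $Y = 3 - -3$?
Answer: $2832$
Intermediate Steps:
$Y = 6$ ($Y = 3 + 3 = 6$)
$l = 3$ ($l = 6 - 3 = 3$)
$A{\left(L,Z \right)} = 6 + 6 L$ ($A{\left(L,Z \right)} = 6 L + 6 = 6 + 6 L$)
$A{\left(l,5 \right)} \left(139 - 21\right) = \left(6 + 6 \cdot 3\right) \left(139 - 21\right) = \left(6 + 18\right) 118 = 24 \cdot 118 = 2832$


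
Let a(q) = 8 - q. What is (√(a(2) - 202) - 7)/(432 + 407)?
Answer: -7/839 + 14*I/839 ≈ -0.0083433 + 0.016687*I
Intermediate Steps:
(√(a(2) - 202) - 7)/(432 + 407) = (√((8 - 1*2) - 202) - 7)/(432 + 407) = (√((8 - 2) - 202) - 7)/839 = (√(6 - 202) - 7)*(1/839) = (√(-196) - 7)*(1/839) = (14*I - 7)*(1/839) = (-7 + 14*I)*(1/839) = -7/839 + 14*I/839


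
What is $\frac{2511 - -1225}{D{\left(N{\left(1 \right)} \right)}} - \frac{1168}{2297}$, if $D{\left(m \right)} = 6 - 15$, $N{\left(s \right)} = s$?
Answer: $- \frac{8592104}{20673} \approx -415.62$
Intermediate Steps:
$D{\left(m \right)} = -9$ ($D{\left(m \right)} = 6 - 15 = -9$)
$\frac{2511 - -1225}{D{\left(N{\left(1 \right)} \right)}} - \frac{1168}{2297} = \frac{2511 - -1225}{-9} - \frac{1168}{2297} = \left(2511 + 1225\right) \left(- \frac{1}{9}\right) - \frac{1168}{2297} = 3736 \left(- \frac{1}{9}\right) - \frac{1168}{2297} = - \frac{3736}{9} - \frac{1168}{2297} = - \frac{8592104}{20673}$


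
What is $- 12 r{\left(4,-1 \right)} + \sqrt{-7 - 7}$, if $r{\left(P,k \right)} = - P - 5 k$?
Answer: $-12 + i \sqrt{14} \approx -12.0 + 3.7417 i$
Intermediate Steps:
$- 12 r{\left(4,-1 \right)} + \sqrt{-7 - 7} = - 12 \left(\left(-1\right) 4 - -5\right) + \sqrt{-7 - 7} = - 12 \left(-4 + 5\right) + \sqrt{-14} = \left(-12\right) 1 + i \sqrt{14} = -12 + i \sqrt{14}$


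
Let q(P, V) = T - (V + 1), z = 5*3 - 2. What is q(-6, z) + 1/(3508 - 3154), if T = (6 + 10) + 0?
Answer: 709/354 ≈ 2.0028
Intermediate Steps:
z = 13 (z = 15 - 2 = 13)
T = 16 (T = 16 + 0 = 16)
q(P, V) = 15 - V (q(P, V) = 16 - (V + 1) = 16 - (1 + V) = 16 + (-1 - V) = 15 - V)
q(-6, z) + 1/(3508 - 3154) = (15 - 1*13) + 1/(3508 - 3154) = (15 - 13) + 1/354 = 2 + 1/354 = 709/354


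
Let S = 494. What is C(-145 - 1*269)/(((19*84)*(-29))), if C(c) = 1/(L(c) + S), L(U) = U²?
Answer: -1/7955756760 ≈ -1.2570e-10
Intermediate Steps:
C(c) = 1/(494 + c²) (C(c) = 1/(c² + 494) = 1/(494 + c²))
C(-145 - 1*269)/(((19*84)*(-29))) = 1/((494 + (-145 - 1*269)²)*(((19*84)*(-29)))) = 1/((494 + (-145 - 269)²)*((1596*(-29)))) = 1/((494 + (-414)²)*(-46284)) = -1/46284/(494 + 171396) = -1/46284/171890 = (1/171890)*(-1/46284) = -1/7955756760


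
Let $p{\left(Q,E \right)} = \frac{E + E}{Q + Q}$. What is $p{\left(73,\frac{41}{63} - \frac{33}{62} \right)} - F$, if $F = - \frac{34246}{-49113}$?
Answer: $- \frac{1082455181}{1555998066} \approx -0.69567$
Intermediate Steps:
$F = \frac{34246}{49113}$ ($F = \left(-34246\right) \left(- \frac{1}{49113}\right) = \frac{34246}{49113} \approx 0.69729$)
$p{\left(Q,E \right)} = \frac{E}{Q}$ ($p{\left(Q,E \right)} = \frac{2 E}{2 Q} = 2 E \frac{1}{2 Q} = \frac{E}{Q}$)
$p{\left(73,\frac{41}{63} - \frac{33}{62} \right)} - F = \frac{\frac{41}{63} - \frac{33}{62}}{73} - \frac{34246}{49113} = \left(41 \cdot \frac{1}{63} - \frac{33}{62}\right) \frac{1}{73} - \frac{34246}{49113} = \left(\frac{41}{63} - \frac{33}{62}\right) \frac{1}{73} - \frac{34246}{49113} = \frac{463}{3906} \cdot \frac{1}{73} - \frac{34246}{49113} = \frac{463}{285138} - \frac{34246}{49113} = - \frac{1082455181}{1555998066}$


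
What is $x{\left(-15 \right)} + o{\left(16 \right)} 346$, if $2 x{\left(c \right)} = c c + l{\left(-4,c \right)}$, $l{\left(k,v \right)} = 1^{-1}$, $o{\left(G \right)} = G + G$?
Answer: $11185$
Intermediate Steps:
$o{\left(G \right)} = 2 G$
$l{\left(k,v \right)} = 1$
$x{\left(c \right)} = \frac{1}{2} + \frac{c^{2}}{2}$ ($x{\left(c \right)} = \frac{c c + 1}{2} = \frac{c^{2} + 1}{2} = \frac{1 + c^{2}}{2} = \frac{1}{2} + \frac{c^{2}}{2}$)
$x{\left(-15 \right)} + o{\left(16 \right)} 346 = \left(\frac{1}{2} + \frac{\left(-15\right)^{2}}{2}\right) + 2 \cdot 16 \cdot 346 = \left(\frac{1}{2} + \frac{1}{2} \cdot 225\right) + 32 \cdot 346 = \left(\frac{1}{2} + \frac{225}{2}\right) + 11072 = 113 + 11072 = 11185$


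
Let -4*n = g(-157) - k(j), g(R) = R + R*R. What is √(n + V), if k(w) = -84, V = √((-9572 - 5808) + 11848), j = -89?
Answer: √(-6144 + 2*I*√883) ≈ 0.3791 + 78.385*I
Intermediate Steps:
g(R) = R + R²
V = 2*I*√883 (V = √(-15380 + 11848) = √(-3532) = 2*I*√883 ≈ 59.431*I)
n = -6144 (n = -(-157*(1 - 157) - 1*(-84))/4 = -(-157*(-156) + 84)/4 = -(24492 + 84)/4 = -¼*24576 = -6144)
√(n + V) = √(-6144 + 2*I*√883)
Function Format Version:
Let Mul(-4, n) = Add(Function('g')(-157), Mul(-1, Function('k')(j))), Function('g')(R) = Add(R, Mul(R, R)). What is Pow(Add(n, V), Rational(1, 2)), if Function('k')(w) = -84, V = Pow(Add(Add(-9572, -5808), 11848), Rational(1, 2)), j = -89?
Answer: Pow(Add(-6144, Mul(2, I, Pow(883, Rational(1, 2)))), Rational(1, 2)) ≈ Add(0.3791, Mul(78.385, I))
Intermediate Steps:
Function('g')(R) = Add(R, Pow(R, 2))
V = Mul(2, I, Pow(883, Rational(1, 2))) (V = Pow(Add(-15380, 11848), Rational(1, 2)) = Pow(-3532, Rational(1, 2)) = Mul(2, I, Pow(883, Rational(1, 2))) ≈ Mul(59.431, I))
n = -6144 (n = Mul(Rational(-1, 4), Add(Mul(-157, Add(1, -157)), Mul(-1, -84))) = Mul(Rational(-1, 4), Add(Mul(-157, -156), 84)) = Mul(Rational(-1, 4), Add(24492, 84)) = Mul(Rational(-1, 4), 24576) = -6144)
Pow(Add(n, V), Rational(1, 2)) = Pow(Add(-6144, Mul(2, I, Pow(883, Rational(1, 2)))), Rational(1, 2))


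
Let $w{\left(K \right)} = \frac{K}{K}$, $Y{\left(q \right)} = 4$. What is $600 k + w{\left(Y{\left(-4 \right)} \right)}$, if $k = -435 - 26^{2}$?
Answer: $-666599$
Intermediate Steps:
$k = -1111$ ($k = -435 - 676 = -1111$)
$w{\left(K \right)} = 1$
$600 k + w{\left(Y{\left(-4 \right)} \right)} = 600 \left(-1111\right) + 1 = -666600 + 1 = -666599$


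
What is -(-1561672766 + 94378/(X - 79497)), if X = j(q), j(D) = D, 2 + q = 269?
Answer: 61865666672279/39615 ≈ 1.5617e+9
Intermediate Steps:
q = 267 (q = -2 + 269 = 267)
X = 267
-(-1561672766 + 94378/(X - 79497)) = -(-1561672766 + 94378/(267 - 79497)) = -94378/(1/(1/(-79230) - 16547)) = -94378/(1/(-1/79230 - 16547)) = -94378/(1/(-1311018811/79230)) = -94378/(-79230/1311018811) = -94378*(-1311018811/79230) = 61865666672279/39615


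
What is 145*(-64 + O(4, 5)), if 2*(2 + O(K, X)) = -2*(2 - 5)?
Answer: -9135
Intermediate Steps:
O(K, X) = 1 (O(K, X) = -2 + (-2*(2 - 5))/2 = -2 + (-2*(-3))/2 = -2 + (½)*6 = -2 + 3 = 1)
145*(-64 + O(4, 5)) = 145*(-64 + 1) = 145*(-63) = -9135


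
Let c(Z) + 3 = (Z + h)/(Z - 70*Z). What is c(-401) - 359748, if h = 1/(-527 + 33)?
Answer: -4917251705081/13668486 ≈ -3.5975e+5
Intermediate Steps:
h = -1/494 (h = 1/(-494) = -1/494 ≈ -0.0020243)
c(Z) = -3 - (-1/494 + Z)/(69*Z) (c(Z) = -3 + (Z - 1/494)/(Z - 70*Z) = -3 + (-1/494 + Z)/((-69*Z)) = -3 + (-1/494 + Z)*(-1/(69*Z)) = -3 - (-1/494 + Z)/(69*Z))
c(-401) - 359748 = (1/34086)*(1 - 102752*(-401))/(-401) - 359748 = (1/34086)*(-1/401)*(1 + 41203552) - 359748 = (1/34086)*(-1/401)*41203553 - 359748 = -41203553/13668486 - 359748 = -4917251705081/13668486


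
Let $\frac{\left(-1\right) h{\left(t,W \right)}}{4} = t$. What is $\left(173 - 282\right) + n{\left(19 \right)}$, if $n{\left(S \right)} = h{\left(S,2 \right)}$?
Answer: $-185$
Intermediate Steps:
$h{\left(t,W \right)} = - 4 t$
$n{\left(S \right)} = - 4 S$
$\left(173 - 282\right) + n{\left(19 \right)} = \left(173 - 282\right) - 76 = -109 - 76 = -185$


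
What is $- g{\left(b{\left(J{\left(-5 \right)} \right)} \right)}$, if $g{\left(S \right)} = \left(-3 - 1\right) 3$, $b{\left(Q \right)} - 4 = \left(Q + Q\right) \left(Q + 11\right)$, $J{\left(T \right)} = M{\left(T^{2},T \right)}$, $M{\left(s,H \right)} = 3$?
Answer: $12$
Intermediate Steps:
$J{\left(T \right)} = 3$
$b{\left(Q \right)} = 4 + 2 Q \left(11 + Q\right)$ ($b{\left(Q \right)} = 4 + \left(Q + Q\right) \left(Q + 11\right) = 4 + 2 Q \left(11 + Q\right)$)
$g{\left(S \right)} = -12$ ($g{\left(S \right)} = \left(-4\right) 3 = -12$)
$- g{\left(b{\left(J{\left(-5 \right)} \right)} \right)} = \left(-1\right) \left(-12\right) = 12$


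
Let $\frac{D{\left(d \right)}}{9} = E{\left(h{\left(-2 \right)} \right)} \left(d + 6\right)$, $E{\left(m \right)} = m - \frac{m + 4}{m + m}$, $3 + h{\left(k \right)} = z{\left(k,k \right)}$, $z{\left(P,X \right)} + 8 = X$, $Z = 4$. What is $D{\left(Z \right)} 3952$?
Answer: $-4746960$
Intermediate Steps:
$z{\left(P,X \right)} = -8 + X$
$h{\left(k \right)} = -11 + k$ ($h{\left(k \right)} = -3 + \left(-8 + k\right) = -11 + k$)
$E{\left(m \right)} = m - \frac{4 + m}{2 m}$
$D{\left(d \right)} = - \frac{9369}{13} - \frac{3123 d}{26}$ ($D{\left(d \right)} = 9 \left(- \frac{1}{2} - 13 - \frac{2}{-11 - 2}\right) \left(d + 6\right) = 9 \left(- \frac{1}{2} - 13 - \frac{2}{-13}\right) \left(6 + d\right) = 9 \left(- \frac{1}{2} - 13 - - \frac{2}{13}\right) \left(6 + d\right) = 9 \left(- \frac{1}{2} - 13 + \frac{2}{13}\right) \left(6 + d\right) = 9 \left(- \frac{347 \left(6 + d\right)}{26}\right) = 9 \left(- \frac{1041}{13} - \frac{347 d}{26}\right) = - \frac{9369}{13} - \frac{3123 d}{26}$)
$D{\left(Z \right)} 3952 = \left(- \frac{9369}{13} - \frac{6246}{13}\right) 3952 = \left(- \frac{15615}{13}\right) 3952 = -4746960$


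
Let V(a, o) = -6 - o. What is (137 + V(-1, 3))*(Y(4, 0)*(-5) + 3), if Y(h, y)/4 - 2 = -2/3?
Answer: -9088/3 ≈ -3029.3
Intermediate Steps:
Y(h, y) = 16/3 (Y(h, y) = 8 + 4*(-2/3) = 8 - 8/3 = 16/3)
(137 + V(-1, 3))*(Y(4, 0)*(-5) + 3) = (137 + (-6 - 1*3))*((16/3)*(-5) + 3) = (137 + (-6 - 3))*(-80/3 + 3) = (137 - 9)*(-71/3) = 128*(-71/3) = -9088/3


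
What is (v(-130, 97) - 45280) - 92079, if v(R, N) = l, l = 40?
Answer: -137319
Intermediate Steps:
v(R, N) = 40
(v(-130, 97) - 45280) - 92079 = (40 - 45280) - 92079 = -45240 - 92079 = -137319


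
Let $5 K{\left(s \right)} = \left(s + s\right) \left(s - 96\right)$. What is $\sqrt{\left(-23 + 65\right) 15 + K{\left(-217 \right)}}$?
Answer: $\frac{4 \sqrt{43435}}{5} \approx 166.73$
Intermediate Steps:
$K{\left(s \right)} = \frac{2 s \left(-96 + s\right)}{5}$ ($K{\left(s \right)} = \frac{\left(s + s\right) \left(s - 96\right)}{5} = \frac{2 s \left(s - 96\right)}{5} = \frac{2 s \left(-96 + s\right)}{5}$)
$\sqrt{\left(-23 + 65\right) 15 + K{\left(-217 \right)}} = \sqrt{\left(-23 + 65\right) 15 + \frac{2}{5} \left(-217\right) \left(-96 - 217\right)} = \sqrt{42 \cdot 15 + \frac{2}{5} \left(-217\right) \left(-313\right)} = \sqrt{630 + \frac{135842}{5}} = \sqrt{\frac{138992}{5}} = \frac{4 \sqrt{43435}}{5}$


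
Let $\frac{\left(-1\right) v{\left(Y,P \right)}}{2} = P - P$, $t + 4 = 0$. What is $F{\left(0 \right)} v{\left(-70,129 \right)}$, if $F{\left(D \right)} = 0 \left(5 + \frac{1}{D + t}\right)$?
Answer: $0$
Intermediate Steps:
$t = -4$ ($t = -4 + 0 = -4$)
$v{\left(Y,P \right)} = 0$ ($v{\left(Y,P \right)} = - 2 \left(P - P\right) = \left(-2\right) 0 = 0$)
$F{\left(D \right)} = 0$ ($F{\left(D \right)} = 0 \left(5 + \frac{1}{D - 4}\right) = 0 \left(5 + \frac{1}{-4 + D}\right) = 0$)
$F{\left(0 \right)} v{\left(-70,129 \right)} = 0 \cdot 0 = 0$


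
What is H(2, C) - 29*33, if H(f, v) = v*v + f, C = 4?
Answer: -939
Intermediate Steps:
H(f, v) = f + v**2 (H(f, v) = v**2 + f = f + v**2)
H(2, C) - 29*33 = (2 + 4**2) - 29*33 = (2 + 16) - 957 = 18 - 957 = -939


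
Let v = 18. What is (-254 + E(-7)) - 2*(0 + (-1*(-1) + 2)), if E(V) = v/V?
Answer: -1838/7 ≈ -262.57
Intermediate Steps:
E(V) = 18/V
(-254 + E(-7)) - 2*(0 + (-1*(-1) + 2)) = (-254 + 18/(-7)) - 2*(0 + (-1*(-1) + 2)) = (-254 + 18*(-⅐)) - 2*(0 + (1 + 2)) = (-254 - 18/7) - 2*(0 + 3) = -1796/7 - 2*3 = -1796/7 - 6 = -1838/7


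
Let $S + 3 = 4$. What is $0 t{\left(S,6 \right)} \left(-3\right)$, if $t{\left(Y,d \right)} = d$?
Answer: $0$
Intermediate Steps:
$S = 1$ ($S = -3 + 4 = 1$)
$0 t{\left(S,6 \right)} \left(-3\right) = 0 \cdot 6 \left(-3\right) = 0 \left(-3\right) = 0$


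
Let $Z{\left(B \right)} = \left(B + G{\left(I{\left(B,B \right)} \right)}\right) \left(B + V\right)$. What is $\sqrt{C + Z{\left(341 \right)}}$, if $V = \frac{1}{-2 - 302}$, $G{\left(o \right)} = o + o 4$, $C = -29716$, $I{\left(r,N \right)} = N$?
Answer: $\frac{\sqrt{3858155846}}{76} \approx 817.29$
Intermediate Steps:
$G{\left(o \right)} = 5 o$ ($G{\left(o \right)} = o + 4 o = 5 o$)
$V = - \frac{1}{304}$ ($V = \frac{1}{-304} = - \frac{1}{304} \approx -0.0032895$)
$Z{\left(B \right)} = 6 B \left(- \frac{1}{304} + B\right)$ ($Z{\left(B \right)} = \left(B + 5 B\right) \left(B - \frac{1}{304}\right) = 6 B \left(- \frac{1}{304} + B\right)$)
$\sqrt{C + Z{\left(341 \right)}} = \sqrt{-29716 + \frac{3}{152} \cdot 341 \left(-1 + 304 \cdot 341\right)} = \sqrt{-29716 + \frac{3}{152} \cdot 341 \left(-1 + 103664\right)} = \sqrt{-29716 + \frac{3}{152} \cdot 341 \cdot 103663} = \sqrt{-29716 + \frac{106047249}{152}} = \sqrt{\frac{101530417}{152}} = \frac{\sqrt{3858155846}}{76}$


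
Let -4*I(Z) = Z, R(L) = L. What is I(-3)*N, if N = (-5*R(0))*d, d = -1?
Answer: 0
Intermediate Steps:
I(Z) = -Z/4
N = 0 (N = -5*0*(-1) = 0*(-1) = 0)
I(-3)*N = -¼*(-3)*0 = (¾)*0 = 0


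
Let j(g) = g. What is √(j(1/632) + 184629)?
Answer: √18436313582/316 ≈ 429.68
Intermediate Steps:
√(j(1/632) + 184629) = √(1/632 + 184629) = √(116685529/632) = √18436313582/316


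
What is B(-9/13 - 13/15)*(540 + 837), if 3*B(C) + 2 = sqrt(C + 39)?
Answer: -918 + 1071*sqrt(29055)/65 ≈ 1890.6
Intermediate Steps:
B(C) = -2/3 + sqrt(39 + C)/3 (B(C) = -2/3 + sqrt(C + 39)/3 = -2/3 + sqrt(39 + C)/3)
B(-9/13 - 13/15)*(540 + 837) = (-2/3 + sqrt(39 + (-9/13 - 13/15))/3)*(540 + 837) = (-2/3 + sqrt(39 + (-9*1/13 - 13*1/15))/3)*1377 = (-2/3 + sqrt(39 + (-9/13 - 13/15))/3)*1377 = (-2/3 + sqrt(39 - 304/195)/3)*1377 = (-2/3 + sqrt(7301/195)/3)*1377 = (-2/3 + (7*sqrt(29055)/195)/3)*1377 = (-2/3 + 7*sqrt(29055)/585)*1377 = -918 + 1071*sqrt(29055)/65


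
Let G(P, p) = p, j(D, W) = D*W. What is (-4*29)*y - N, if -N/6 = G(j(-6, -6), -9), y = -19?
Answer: 2150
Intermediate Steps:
N = 54 (N = -6*(-9) = 54)
(-4*29)*y - N = -4*29*(-19) - 1*54 = -116*(-19) - 54 = 2204 - 54 = 2150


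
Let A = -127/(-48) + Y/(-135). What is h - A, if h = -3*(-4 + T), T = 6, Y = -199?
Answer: -21859/2160 ≈ -10.120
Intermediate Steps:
h = -6 (h = -3*(-4 + 6) = -3*2 = -6)
A = 8899/2160 (A = -127/(-48) - 199/(-135) = -127*(-1/48) - 199*(-1/135) = 127/48 + 199/135 = 8899/2160 ≈ 4.1199)
h - A = -6 - 1*8899/2160 = -6 - 8899/2160 = -21859/2160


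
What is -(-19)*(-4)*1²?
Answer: -76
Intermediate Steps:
-(-19)*(-4)*1² = -19*4*1 = -76*1 = -76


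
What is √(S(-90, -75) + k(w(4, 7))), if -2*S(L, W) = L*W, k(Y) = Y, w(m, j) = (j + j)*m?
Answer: I*√3319 ≈ 57.611*I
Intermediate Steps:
w(m, j) = 2*j*m (w(m, j) = (2*j)*m = 2*j*m)
S(L, W) = -L*W/2
√(S(-90, -75) + k(w(4, 7))) = √(-½*(-90)*(-75) + 2*7*4) = √(-3375 + 56) = √(-3319) = I*√3319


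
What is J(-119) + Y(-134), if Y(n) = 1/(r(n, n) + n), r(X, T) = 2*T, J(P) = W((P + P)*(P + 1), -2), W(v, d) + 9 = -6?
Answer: -6031/402 ≈ -15.002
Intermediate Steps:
W(v, d) = -15 (W(v, d) = -9 - 6 = -15)
J(P) = -15
Y(n) = 1/(3*n) (Y(n) = 1/(2*n + n) = 1/(3*n))
J(-119) + Y(-134) = -15 + (1/3)/(-134) = -15 + (1/3)*(-1/134) = -15 - 1/402 = -6031/402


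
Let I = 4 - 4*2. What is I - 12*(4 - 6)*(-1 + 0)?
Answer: -28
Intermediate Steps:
I = -4 (I = 4 - 8 = -4)
I - 12*(4 - 6)*(-1 + 0) = -4 - 12*(4 - 6)*(-1 + 0) = -4 - (-24)*(-1) = -4 - 12*2 = -4 - 24 = -28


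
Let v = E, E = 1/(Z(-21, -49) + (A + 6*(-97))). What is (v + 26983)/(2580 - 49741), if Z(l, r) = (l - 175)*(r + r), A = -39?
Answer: -501533022/876581507 ≈ -0.57215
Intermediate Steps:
Z(l, r) = 2*r*(-175 + l) (Z(l, r) = (-175 + l)*(2*r) = 2*r*(-175 + l))
E = 1/18587 (E = 1/(2*(-49)*(-175 - 21) + (-39 + 6*(-97))) = 1/(2*(-49)*(-196) + (-39 - 582)) = 1/(19208 - 621) = 1/18587 ≈ 5.3801e-5)
v = 1/18587 ≈ 5.3801e-5
(v + 26983)/(2580 - 49741) = (1/18587 + 26983)/(2580 - 49741) = (501533022/18587)/(-47161) = (501533022/18587)*(-1/47161) = -501533022/876581507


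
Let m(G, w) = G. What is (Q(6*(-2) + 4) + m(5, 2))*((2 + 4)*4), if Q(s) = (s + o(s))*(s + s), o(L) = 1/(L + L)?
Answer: 3216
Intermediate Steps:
o(L) = 1/(2*L)
Q(s) = 2*s*(s + 1/(2*s)) (Q(s) = (s + 1/(2*s))*(s + s) = (s + 1/(2*s))*(2*s) = 2*s*(s + 1/(2*s)))
(Q(6*(-2) + 4) + m(5, 2))*((2 + 4)*4) = ((1 + 2*(6*(-2) + 4)**2) + 5)*((2 + 4)*4) = ((1 + 2*(-12 + 4)**2) + 5)*(6*4) = ((1 + 2*(-8)**2) + 5)*24 = ((1 + 2*64) + 5)*24 = ((1 + 128) + 5)*24 = (129 + 5)*24 = 134*24 = 3216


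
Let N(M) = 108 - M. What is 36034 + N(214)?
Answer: 35928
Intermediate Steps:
36034 + N(214) = 36034 + (108 - 1*214) = 36034 + (108 - 214) = 36034 - 106 = 35928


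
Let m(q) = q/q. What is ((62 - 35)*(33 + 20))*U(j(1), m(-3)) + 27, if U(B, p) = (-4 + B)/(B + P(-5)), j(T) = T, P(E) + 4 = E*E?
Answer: -3699/22 ≈ -168.14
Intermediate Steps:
m(q) = 1
P(E) = -4 + E**2 (P(E) = -4 + E*E = -4 + E**2)
U(B, p) = (-4 + B)/(21 + B) (U(B, p) = (-4 + B)/(B + (-4 + (-5)**2)) = (-4 + B)/(B + (-4 + 25)) = (-4 + B)/(B + 21) = (-4 + B)/(21 + B))
((62 - 35)*(33 + 20))*U(j(1), m(-3)) + 27 = ((62 - 35)*(33 + 20))*((-4 + 1)/(21 + 1)) + 27 = (27*53)*(-3/22) + 27 = 1431*((1/22)*(-3)) + 27 = 1431*(-3/22) + 27 = -4293/22 + 27 = -3699/22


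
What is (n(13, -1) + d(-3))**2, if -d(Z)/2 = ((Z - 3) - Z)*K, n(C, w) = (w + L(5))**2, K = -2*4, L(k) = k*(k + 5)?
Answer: 5536609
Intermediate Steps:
L(k) = k*(5 + k)
K = -8
n(C, w) = (50 + w)**2 (n(C, w) = (w + 5*(5 + 5))**2 = (w + 5*10)**2 = (w + 50)**2 = (50 + w)**2)
d(Z) = -48 (d(Z) = -2*((Z - 3) - Z)*(-8) = -2*((-3 + Z) - Z)*(-8) = -(-6)*(-8) = -2*24 = -48)
(n(13, -1) + d(-3))**2 = ((50 - 1)**2 - 48)**2 = (49**2 - 48)**2 = (2401 - 48)**2 = 2353**2 = 5536609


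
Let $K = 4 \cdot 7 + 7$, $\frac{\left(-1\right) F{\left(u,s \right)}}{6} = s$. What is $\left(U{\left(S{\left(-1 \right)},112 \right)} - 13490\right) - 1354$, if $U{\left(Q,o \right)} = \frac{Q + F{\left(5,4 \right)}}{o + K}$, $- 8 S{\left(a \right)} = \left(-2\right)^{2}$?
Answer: $- \frac{89065}{6} \approx -14844.0$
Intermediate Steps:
$S{\left(a \right)} = - \frac{1}{2}$ ($S{\left(a \right)} = - \frac{\left(-2\right)^{2}}{8} = \left(- \frac{1}{8}\right) 4 = - \frac{1}{2}$)
$F{\left(u,s \right)} = - 6 s$
$K = 35$ ($K = 28 + 7 = 35$)
$U{\left(Q,o \right)} = \frac{-24 + Q}{35 + o}$ ($U{\left(Q,o \right)} = \frac{Q - 24}{o + 35} = \frac{Q - 24}{35 + o} = \frac{-24 + Q}{35 + o}$)
$\left(U{\left(S{\left(-1 \right)},112 \right)} - 13490\right) - 1354 = \left(\frac{-24 - \frac{1}{2}}{35 + 112} - 13490\right) - 1354 = \left(\frac{1}{147} \left(- \frac{49}{2}\right) - 13490\right) - 1354 = \left(- \frac{1}{6} - 13490\right) - 1354 = - \frac{80941}{6} - 1354 = - \frac{89065}{6}$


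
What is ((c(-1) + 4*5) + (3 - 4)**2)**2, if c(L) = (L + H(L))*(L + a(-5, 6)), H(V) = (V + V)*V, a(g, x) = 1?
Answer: 441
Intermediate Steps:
H(V) = 2*V**2 (H(V) = (2*V)*V = 2*V**2)
c(L) = (1 + L)*(L + 2*L**2) (c(L) = (L + 2*L**2)*(L + 1) = (L + 2*L**2)*(1 + L) = (1 + L)*(L + 2*L**2))
((c(-1) + 4*5) + (3 - 4)**2)**2 = ((-(1 + 2*(-1)**2 + 3*(-1)) + 4*5) + (3 - 4)**2)**2 = ((-(1 + 2*1 - 3) + 20) + (-1)**2)**2 = ((-(1 + 2 - 3) + 20) + 1)**2 = ((-1*0 + 20) + 1)**2 = ((0 + 20) + 1)**2 = (20 + 1)**2 = 21**2 = 441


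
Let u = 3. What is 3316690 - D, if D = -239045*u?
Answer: 4033825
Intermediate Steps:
D = -717135 (D = -239045*3 = -717135)
3316690 - D = 3316690 - 1*(-717135) = 3316690 + 717135 = 4033825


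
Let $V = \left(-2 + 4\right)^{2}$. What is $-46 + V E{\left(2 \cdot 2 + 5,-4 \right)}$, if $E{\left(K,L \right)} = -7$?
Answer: $-74$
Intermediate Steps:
$V = 4$ ($V = 2^{2} = 4$)
$-46 + V E{\left(2 \cdot 2 + 5,-4 \right)} = -46 + 4 \left(-7\right) = -46 - 28 = -74$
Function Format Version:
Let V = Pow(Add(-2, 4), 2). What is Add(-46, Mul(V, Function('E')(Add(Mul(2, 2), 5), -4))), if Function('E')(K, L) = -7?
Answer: -74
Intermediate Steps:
V = 4 (V = Pow(2, 2) = 4)
Add(-46, Mul(V, Function('E')(Add(Mul(2, 2), 5), -4))) = Add(-46, Mul(4, -7)) = Add(-46, -28) = -74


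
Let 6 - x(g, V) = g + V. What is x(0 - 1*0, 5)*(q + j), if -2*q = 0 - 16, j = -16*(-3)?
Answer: 56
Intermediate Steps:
x(g, V) = 6 - V - g (x(g, V) = 6 - (g + V) = 6 - (V + g) = 6 + (-V - g) = 6 - V - g)
j = 48
q = 8 (q = -(0 - 16)/2 = -½*(-16) = 8)
x(0 - 1*0, 5)*(q + j) = (6 - 1*5 - (0 - 1*0))*(8 + 48) = (6 - 5 - (0 + 0))*56 = (6 - 5 - 1*0)*56 = (6 - 5 + 0)*56 = 1*56 = 56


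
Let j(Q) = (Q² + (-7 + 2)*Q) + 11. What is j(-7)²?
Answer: 9025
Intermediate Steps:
j(Q) = 11 + Q² - 5*Q (j(Q) = (Q² - 5*Q) + 11 = 11 + Q² - 5*Q)
j(-7)² = (11 + (-7)² - 5*(-7))² = (11 + 49 + 35)² = 95² = 9025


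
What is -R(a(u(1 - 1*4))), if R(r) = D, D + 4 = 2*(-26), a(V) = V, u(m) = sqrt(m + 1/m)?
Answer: 56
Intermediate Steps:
u(m) = sqrt(m + 1/m)
D = -56 (D = -4 + 2*(-26) = -4 - 52 = -56)
R(r) = -56
-R(a(u(1 - 1*4))) = -1*(-56) = 56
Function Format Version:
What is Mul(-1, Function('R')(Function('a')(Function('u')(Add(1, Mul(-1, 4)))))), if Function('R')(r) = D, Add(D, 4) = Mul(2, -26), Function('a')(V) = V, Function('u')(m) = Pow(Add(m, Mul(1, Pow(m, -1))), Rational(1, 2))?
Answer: 56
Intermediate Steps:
Function('u')(m) = Pow(Add(m, Pow(m, -1)), Rational(1, 2))
D = -56 (D = Add(-4, Mul(2, -26)) = Add(-4, -52) = -56)
Function('R')(r) = -56
Mul(-1, Function('R')(Function('a')(Function('u')(Add(1, Mul(-1, 4)))))) = Mul(-1, -56) = 56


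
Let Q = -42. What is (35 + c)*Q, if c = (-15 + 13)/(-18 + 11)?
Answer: -1482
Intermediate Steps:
c = 2/7 (c = -2/(-7) = -2*(-1/7) = 2/7 ≈ 0.28571)
(35 + c)*Q = (35 + 2/7)*(-42) = (247/7)*(-42) = -1482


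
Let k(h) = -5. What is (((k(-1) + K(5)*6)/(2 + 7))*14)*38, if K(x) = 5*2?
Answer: 29260/9 ≈ 3251.1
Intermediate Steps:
K(x) = 10
(((k(-1) + K(5)*6)/(2 + 7))*14)*38 = (((-5 + 10*6)/(2 + 7))*14)*38 = (((-5 + 60)/9)*14)*38 = ((55*(⅑))*14)*38 = ((55/9)*14)*38 = (770/9)*38 = 29260/9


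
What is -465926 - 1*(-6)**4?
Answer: -467222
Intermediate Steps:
-465926 - 1*(-6)**4 = -465926 - 1*1296 = -465926 - 1296 = -467222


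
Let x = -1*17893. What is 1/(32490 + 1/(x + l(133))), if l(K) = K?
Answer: 17760/577022399 ≈ 3.0779e-5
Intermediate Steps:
x = -17893
1/(32490 + 1/(x + l(133))) = 1/(32490 + 1/(-17893 + 133)) = 1/(32490 + 1/(-17760)) = 1/(32490 - 1/17760) = 1/(577022399/17760) = 17760/577022399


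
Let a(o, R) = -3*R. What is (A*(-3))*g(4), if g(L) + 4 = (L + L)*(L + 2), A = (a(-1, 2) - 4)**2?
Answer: -13200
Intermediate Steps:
A = 100 (A = (-3*2 - 4)**2 = (-6 - 4)**2 = (-10)**2 = 100)
g(L) = -4 + 2*L*(2 + L) (g(L) = -4 + (L + L)*(L + 2) = -4 + (2*L)*(2 + L) = -4 + 2*L*(2 + L))
(A*(-3))*g(4) = (100*(-3))*(-4 + 2*4**2 + 4*4) = -300*(-4 + 2*16 + 16) = -300*(-4 + 32 + 16) = -300*44 = -13200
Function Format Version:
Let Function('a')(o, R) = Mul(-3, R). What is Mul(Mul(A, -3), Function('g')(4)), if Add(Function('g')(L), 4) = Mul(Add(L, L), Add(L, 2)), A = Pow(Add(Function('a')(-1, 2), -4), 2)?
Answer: -13200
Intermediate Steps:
A = 100 (A = Pow(Add(Mul(-3, 2), -4), 2) = Pow(Add(-6, -4), 2) = Pow(-10, 2) = 100)
Function('g')(L) = Add(-4, Mul(2, L, Add(2, L))) (Function('g')(L) = Add(-4, Mul(Add(L, L), Add(L, 2))) = Add(-4, Mul(Mul(2, L), Add(2, L))) = Add(-4, Mul(2, L, Add(2, L))))
Mul(Mul(A, -3), Function('g')(4)) = Mul(Mul(100, -3), Add(-4, Mul(2, Pow(4, 2)), Mul(4, 4))) = Mul(-300, Add(-4, Mul(2, 16), 16)) = Mul(-300, Add(-4, 32, 16)) = Mul(-300, 44) = -13200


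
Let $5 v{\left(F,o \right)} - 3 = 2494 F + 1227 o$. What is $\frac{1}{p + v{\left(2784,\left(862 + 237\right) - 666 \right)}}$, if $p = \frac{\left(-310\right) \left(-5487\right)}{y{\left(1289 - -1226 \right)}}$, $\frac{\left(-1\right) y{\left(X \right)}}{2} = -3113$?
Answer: $\frac{3113}{4654530219} \approx 6.6881 \cdot 10^{-7}$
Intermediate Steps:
$y{\left(X \right)} = 6226$ ($y{\left(X \right)} = \left(-2\right) \left(-3113\right) = 6226$)
$v{\left(F,o \right)} = \frac{3}{5} + \frac{1227 o}{5} + \frac{2494 F}{5}$ ($v{\left(F,o \right)} = \frac{3}{5} + \frac{2494 F + 1227 o}{5} = \frac{3}{5} + \frac{1227 o + 2494 F}{5} = \frac{3}{5} + \left(\frac{1227 o}{5} + \frac{2494 F}{5}\right) = \frac{3}{5} + \frac{1227 o}{5} + \frac{2494 F}{5}$)
$p = \frac{850485}{3113}$ ($p = \frac{\left(-310\right) \left(-5487\right)}{6226} = 1700970 \cdot \frac{1}{6226} = \frac{850485}{3113} \approx 273.2$)
$\frac{1}{p + v{\left(2784,\left(862 + 237\right) - 666 \right)}} = \frac{1}{\frac{850485}{3113} + \left(\frac{3}{5} + \frac{1227 \left(\left(862 + 237\right) - 666\right)}{5} + \frac{2494}{5} \cdot 2784\right)} = \frac{1}{\frac{850485}{3113} + \left(\frac{3}{5} + \frac{1227 \left(1099 - 666\right)}{5} + \frac{6943296}{5}\right)} = \frac{1}{\frac{850485}{3113} + \left(\frac{3}{5} + \frac{1227}{5} \cdot 433 + \frac{6943296}{5}\right)} = \frac{1}{\frac{850485}{3113} + \left(\frac{3}{5} + \frac{531291}{5} + \frac{6943296}{5}\right)} = \frac{1}{\frac{850485}{3113} + 1494918} = \frac{1}{\frac{4654530219}{3113}} = \frac{3113}{4654530219}$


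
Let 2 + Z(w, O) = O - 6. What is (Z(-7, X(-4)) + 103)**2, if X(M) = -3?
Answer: 8464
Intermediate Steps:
Z(w, O) = -8 + O (Z(w, O) = -2 + (O - 6) = -2 + (-6 + O) = -8 + O)
(Z(-7, X(-4)) + 103)**2 = ((-8 - 3) + 103)**2 = (-11 + 103)**2 = 92**2 = 8464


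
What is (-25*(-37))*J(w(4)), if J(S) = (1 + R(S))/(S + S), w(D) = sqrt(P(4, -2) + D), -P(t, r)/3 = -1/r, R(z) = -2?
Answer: -185*sqrt(10)/2 ≈ -292.51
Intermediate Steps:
P(t, r) = 3/r (P(t, r) = -(-3)/r = 3/r)
w(D) = sqrt(-3/2 + D) (w(D) = sqrt(3/(-2) + D) = sqrt(3*(-1/2) + D) = sqrt(-3/2 + D))
J(S) = -1/(2*S) (J(S) = (1 - 2)/(S + S) = -1/(2*S))
(-25*(-37))*J(w(4)) = (-25*(-37))*(-2/sqrt(-6 + 4*4)/2) = 925*(-2/sqrt(-6 + 16)/2) = 925*(-sqrt(10)/5/2) = 925*(-sqrt(10)/10) = -185*sqrt(10)/2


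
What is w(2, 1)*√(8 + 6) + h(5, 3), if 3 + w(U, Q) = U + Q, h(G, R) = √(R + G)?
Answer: 2*√2 ≈ 2.8284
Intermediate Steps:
h(G, R) = √(G + R)
w(U, Q) = -3 + Q + U (w(U, Q) = -3 + (U + Q) = -3 + (Q + U) = -3 + Q + U)
w(2, 1)*√(8 + 6) + h(5, 3) = (-3 + 1 + 2)*√(8 + 6) + √(5 + 3) = 0*√14 + √8 = 0 + 2*√2 = 2*√2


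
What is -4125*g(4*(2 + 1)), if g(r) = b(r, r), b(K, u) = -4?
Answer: 16500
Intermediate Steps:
g(r) = -4
-4125*g(4*(2 + 1)) = -4125*(-4) = 16500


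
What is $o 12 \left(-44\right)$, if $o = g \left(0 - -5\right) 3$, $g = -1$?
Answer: $7920$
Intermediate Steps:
$o = -15$ ($o = - (0 - -5) 3 = - (0 + 5) 3 = \left(-1\right) 5 \cdot 3 = \left(-5\right) 3 = -15$)
$o 12 \left(-44\right) = \left(-15\right) 12 \left(-44\right) = \left(-180\right) \left(-44\right) = 7920$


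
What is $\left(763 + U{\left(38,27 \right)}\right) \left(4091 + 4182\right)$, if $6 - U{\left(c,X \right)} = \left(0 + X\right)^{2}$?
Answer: $330920$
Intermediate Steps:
$U{\left(c,X \right)} = 6 - X^{2}$ ($U{\left(c,X \right)} = 6 - \left(0 + X\right)^{2} = 6 - X^{2}$)
$\left(763 + U{\left(38,27 \right)}\right) \left(4091 + 4182\right) = \left(763 + \left(6 - 27^{2}\right)\right) \left(4091 + 4182\right) = \left(763 + \left(6 - 729\right)\right) 8273 = \left(763 - 723\right) 8273 = 40 \cdot 8273 = 330920$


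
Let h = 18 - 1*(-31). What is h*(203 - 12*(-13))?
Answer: 17591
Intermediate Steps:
h = 49 (h = 18 + 31 = 49)
h*(203 - 12*(-13)) = 49*(203 - 12*(-13)) = 49*(203 - 1*(-156)) = 49*(203 + 156) = 49*359 = 17591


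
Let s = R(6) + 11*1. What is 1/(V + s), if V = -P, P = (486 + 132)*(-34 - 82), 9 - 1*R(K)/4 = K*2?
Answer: 1/71687 ≈ 1.3950e-5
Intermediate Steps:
R(K) = 36 - 8*K (R(K) = 36 - 4*K*2 = 36 - 8*K)
s = -1 (s = (36 - 8*6) + 11*1 = (36 - 48) + 11 = -12 + 11 = -1)
P = -71688 (P = 618*(-116) = -71688)
V = 71688 (V = -1*(-71688) = 71688)
1/(V + s) = 1/(71688 - 1) = 1/71687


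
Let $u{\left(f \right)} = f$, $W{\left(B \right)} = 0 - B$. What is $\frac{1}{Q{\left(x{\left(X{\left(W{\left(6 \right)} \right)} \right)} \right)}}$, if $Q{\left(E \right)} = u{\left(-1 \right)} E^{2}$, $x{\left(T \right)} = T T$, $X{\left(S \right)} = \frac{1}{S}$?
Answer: $-1296$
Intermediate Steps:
$W{\left(B \right)} = - B$
$x{\left(T \right)} = T^{2}$
$Q{\left(E \right)} = - E^{2}$
$\frac{1}{Q{\left(x{\left(X{\left(W{\left(6 \right)} \right)} \right)} \right)}} = \frac{1}{\left(-1\right) \left(\left(\frac{1}{\left(-1\right) 6}\right)^{2}\right)^{2}} = \frac{1}{\left(-1\right) \left(\left(\frac{1}{-6}\right)^{2}\right)^{2}} = \frac{1}{\left(-1\right) \left(\left(- \frac{1}{6}\right)^{2}\right)^{2}} = \frac{1}{\left(-1\right) \left(\frac{1}{36}\right)^{2}} = \frac{1}{\left(-1\right) \frac{1}{1296}} = \frac{1}{- \frac{1}{1296}} = -1296$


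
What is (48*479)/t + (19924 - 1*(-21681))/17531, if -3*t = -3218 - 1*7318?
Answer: 68648689/7696109 ≈ 8.9199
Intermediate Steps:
t = 3512 (t = -(-3218 - 1*7318)/3 = -(-3218 - 7318)/3 = -1/3*(-10536) = 3512)
(48*479)/t + (19924 - 1*(-21681))/17531 = (48*479)/3512 + (19924 - 1*(-21681))/17531 = 22992*(1/3512) + (19924 + 21681)*(1/17531) = 2874/439 + 41605*(1/17531) = 2874/439 + 41605/17531 = 68648689/7696109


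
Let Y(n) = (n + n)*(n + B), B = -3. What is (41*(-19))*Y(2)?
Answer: 3116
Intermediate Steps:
Y(n) = 2*n*(-3 + n) (Y(n) = (n + n)*(n - 3) = (2*n)*(-3 + n) = 2*n*(-3 + n))
(41*(-19))*Y(2) = (41*(-19))*(2*2*(-3 + 2)) = -1558*2*(-1) = -779*(-4) = 3116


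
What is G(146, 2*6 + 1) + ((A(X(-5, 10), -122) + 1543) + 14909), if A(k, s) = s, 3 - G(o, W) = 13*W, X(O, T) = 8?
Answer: 16164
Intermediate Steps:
G(o, W) = 3 - 13*W
G(146, 2*6 + 1) + ((A(X(-5, 10), -122) + 1543) + 14909) = (3 - 13*(2*6 + 1)) + ((-122 + 1543) + 14909) = (3 - 13*(12 + 1)) + (1421 + 14909) = (3 - 13*13) + 16330 = (3 - 169) + 16330 = -166 + 16330 = 16164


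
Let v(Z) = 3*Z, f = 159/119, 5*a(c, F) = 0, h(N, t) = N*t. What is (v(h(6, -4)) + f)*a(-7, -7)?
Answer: 0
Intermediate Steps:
a(c, F) = 0 (a(c, F) = (⅕)*0 = 0)
f = 159/119 (f = 159*(1/119) = 159/119 ≈ 1.3361)
(v(h(6, -4)) + f)*a(-7, -7) = (3*(6*(-4)) + 159/119)*0 = (3*(-24) + 159/119)*0 = (-72 + 159/119)*0 = -8409/119*0 = 0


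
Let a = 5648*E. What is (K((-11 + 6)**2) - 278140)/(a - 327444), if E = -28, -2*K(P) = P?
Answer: 556305/971176 ≈ 0.57282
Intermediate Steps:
K(P) = -P/2
a = -158144 (a = 5648*(-28) = -158144)
(K((-11 + 6)**2) - 278140)/(a - 327444) = (-(-11 + 6)**2/2 - 278140)/(-158144 - 327444) = (-1/2*(-5)**2 - 278140)/(-485588) = (-1/2*25 - 278140)*(-1/485588) = (-25/2 - 278140)*(-1/485588) = -556305/2*(-1/485588) = 556305/971176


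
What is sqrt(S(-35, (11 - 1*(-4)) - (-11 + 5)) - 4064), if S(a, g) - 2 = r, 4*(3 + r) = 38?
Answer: I*sqrt(16222)/2 ≈ 63.683*I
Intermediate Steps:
r = 13/2 (r = -3 + (1/4)*38 = -3 + 19/2 = 13/2 ≈ 6.5000)
S(a, g) = 17/2 (S(a, g) = 2 + 13/2 = 17/2)
sqrt(S(-35, (11 - 1*(-4)) - (-11 + 5)) - 4064) = sqrt(17/2 - 4064) = sqrt(-8111/2) = I*sqrt(16222)/2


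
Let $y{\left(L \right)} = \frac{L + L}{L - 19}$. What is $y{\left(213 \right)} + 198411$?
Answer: $\frac{19246080}{97} \approx 1.9841 \cdot 10^{5}$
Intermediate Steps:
$y{\left(L \right)} = \frac{2 L}{-19 + L}$
$y{\left(213 \right)} + 198411 = 2 \cdot 213 \frac{1}{-19 + 213} + 198411 = 2 \cdot 213 \cdot \frac{1}{194} + 198411 = \frac{213}{97} + 198411 = \frac{19246080}{97}$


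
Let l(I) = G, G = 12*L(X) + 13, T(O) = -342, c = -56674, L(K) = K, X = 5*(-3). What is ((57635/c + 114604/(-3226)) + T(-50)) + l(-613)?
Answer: -49870816261/91415162 ≈ -545.54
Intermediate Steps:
X = -15
G = -167 (G = 12*(-15) + 13 = -180 + 13 = -167)
l(I) = -167
((57635/c + 114604/(-3226)) + T(-50)) + l(-613) = ((57635/(-56674) + 114604/(-3226)) - 342) - 167 = ((57635*(-1/56674) + 114604*(-1/3226)) - 342) - 167 = ((-57635/56674 - 57302/1613) - 342) - 167 = (-3340498803/91415162 - 342) - 167 = -34604484207/91415162 - 167 = -49870816261/91415162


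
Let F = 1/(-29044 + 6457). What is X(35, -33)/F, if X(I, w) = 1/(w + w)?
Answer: 7529/22 ≈ 342.23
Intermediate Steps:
X(I, w) = 1/(2*w)
F = -1/22587 (F = 1/(-22587) = -1/22587 ≈ -4.4273e-5)
X(35, -33)/F = ((½)/(-33))/(-1/22587) = ((½)*(-1/33))*(-22587) = -1/66*(-22587) = 7529/22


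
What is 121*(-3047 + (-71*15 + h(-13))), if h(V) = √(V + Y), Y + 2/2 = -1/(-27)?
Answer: -497552 + 121*I*√1131/9 ≈ -4.9755e+5 + 452.14*I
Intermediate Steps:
Y = -26/27 (Y = -1 - 1/(-27) = -1 - 1*(-1/27) = -1 + 1/27 = -26/27 ≈ -0.96296)
h(V) = √(-26/27 + V) (h(V) = √(V - 26/27) = √(-26/27 + V))
121*(-3047 + (-71*15 + h(-13))) = 121*(-3047 + (-71*15 + √(-78 + 81*(-13))/9)) = 121*(-3047 + (-1065 + √(-78 - 1053)/9)) = 121*(-3047 + (-1065 + √(-1131)/9)) = 121*(-3047 + (-1065 + (I*√1131)/9)) = 121*(-3047 + (-1065 + I*√1131/9)) = 121*(-4112 + I*√1131/9) = -497552 + 121*I*√1131/9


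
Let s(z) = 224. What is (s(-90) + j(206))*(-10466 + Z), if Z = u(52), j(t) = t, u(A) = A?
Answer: -4478020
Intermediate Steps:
Z = 52
(s(-90) + j(206))*(-10466 + Z) = (224 + 206)*(-10466 + 52) = 430*(-10414) = -4478020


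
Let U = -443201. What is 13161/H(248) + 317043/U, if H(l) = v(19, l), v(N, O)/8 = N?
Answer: 5784777825/67366552 ≈ 85.870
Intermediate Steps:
v(N, O) = 8*N
H(l) = 152 (H(l) = 8*19 = 152)
13161/H(248) + 317043/U = 13161/152 + 317043/(-443201) = 13161*(1/152) + 317043*(-1/443201) = 13161/152 - 317043/443201 = 5784777825/67366552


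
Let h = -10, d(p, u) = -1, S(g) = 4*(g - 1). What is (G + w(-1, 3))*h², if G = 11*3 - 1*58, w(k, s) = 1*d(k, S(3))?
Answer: -2600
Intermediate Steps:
S(g) = -4 + 4*g (S(g) = 4*(-1 + g) = -4 + 4*g)
w(k, s) = -1 (w(k, s) = 1*(-1) = -1)
G = -25 (G = 33 - 58 = -25)
(G + w(-1, 3))*h² = (-25 - 1)*(-10)² = -26*100 = -2600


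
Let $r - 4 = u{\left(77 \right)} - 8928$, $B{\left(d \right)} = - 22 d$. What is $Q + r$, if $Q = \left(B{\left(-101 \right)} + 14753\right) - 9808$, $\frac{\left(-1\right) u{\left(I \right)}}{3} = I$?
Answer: $-1988$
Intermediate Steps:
$u{\left(I \right)} = - 3 I$
$r = -9155$ ($r = 4 - 9159 = -9155$)
$Q = 7167$ ($Q = \left(\left(-22\right) \left(-101\right) + 14753\right) - 9808 = \left(2222 + 14753\right) - 9808 = 16975 - 9808 = 7167$)
$Q + r = 7167 - 9155 = -1988$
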